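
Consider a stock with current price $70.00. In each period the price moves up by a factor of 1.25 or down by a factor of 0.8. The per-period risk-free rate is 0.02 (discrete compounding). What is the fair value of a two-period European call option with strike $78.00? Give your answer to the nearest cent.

$7.21

Risk-neutral probability p = (1 + 0.02 − 0.8)/(1.25 − 0.8) = 0.2200/0.4500 = 0.4889
Terminal stock prices: S_uu = 109.4, S_ud = 70, S_dd = 44.8
Terminal payoffs (S − K): max(31.38, 0) = 31.38, max(-8, 0) = 0, max(-33.2, 0) = 0
Node u (S = 87.5): V_u = 1/1.02·[0.4889·31.3750 + 0.5111·0.0000] = 15.0381
Node d (S = 56): V_d = 1/1.02·[0.4889·0.0000 + 0.5111·0.0000] = 0.0000
Node 0 (S = 70): V_0 = 1/1.02·[0.4889·15.0381 + 0.5111·0.0000] = 7.2078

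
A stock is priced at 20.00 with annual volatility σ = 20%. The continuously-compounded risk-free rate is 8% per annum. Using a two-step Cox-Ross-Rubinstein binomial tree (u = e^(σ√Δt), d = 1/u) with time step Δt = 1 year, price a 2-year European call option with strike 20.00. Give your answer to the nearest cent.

3.62

CRR parameters: u = e^(σ√Δt) = e^(0.2·√1) = 1.2214, d = 1/u = 0.8187
Per-period rate: rΔt = 0.08·1 = 0.08, so R = e^0.08 = 1.0833
Risk-neutral probability p = (e^0.08 − 0.8187)/(1.2214 − 0.8187) = 0.2646/0.4027 = 0.6570
Terminal stock prices: S_uu = 29.84, S_ud = 20, S_dd = 13.41
Terminal payoffs (S − K): max(9.836, 0) = 9.836, max(0, 0) = 0, max(-6.594, 0) = 0
Node u (S = 24.43): V_u = e^(−0.08)·[0.6570·9.8365 + 0.3430·0.0000] = 5.9657
Node d (S = 16.37): V_d = e^(−0.08)·[0.6570·0.0000 + 0.3430·0.0000] = 0.0000
Node 0 (S = 20): V_0 = e^(−0.08)·[0.6570·5.9657 + 0.3430·0.0000] = 3.6182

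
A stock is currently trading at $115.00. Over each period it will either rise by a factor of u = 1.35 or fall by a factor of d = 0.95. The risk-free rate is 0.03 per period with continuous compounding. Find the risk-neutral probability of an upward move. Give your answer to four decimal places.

Risk-neutral probability p = (e^0.03 − 0.95)/(1.35 − 0.95) = 0.0805/0.4000 = 0.2011

p = 0.2011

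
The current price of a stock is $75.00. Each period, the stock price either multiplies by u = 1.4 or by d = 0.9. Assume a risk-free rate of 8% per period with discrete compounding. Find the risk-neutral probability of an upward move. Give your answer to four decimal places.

p = 0.3600

Risk-neutral probability p = (1 + 0.08 − 0.9)/(1.4 − 0.9) = 0.1800/0.5000 = 0.3600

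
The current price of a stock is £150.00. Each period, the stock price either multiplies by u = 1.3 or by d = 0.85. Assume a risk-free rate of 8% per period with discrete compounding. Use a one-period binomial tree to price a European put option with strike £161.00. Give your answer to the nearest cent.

Risk-neutral probability p = (1 + 0.08 − 0.85)/(1.3 − 0.85) = 0.2300/0.4500 = 0.5111
Terminal stock prices: S_u = 195, S_d = 127.5
Terminal payoffs (K − S): max(-34, 0) = 0, max(33.5, 0) = 33.5
Node 0 (S = 150): V_0 = 1/1.08·[0.5111·0.0000 + 0.4889·33.5000] = 15.1646

£15.16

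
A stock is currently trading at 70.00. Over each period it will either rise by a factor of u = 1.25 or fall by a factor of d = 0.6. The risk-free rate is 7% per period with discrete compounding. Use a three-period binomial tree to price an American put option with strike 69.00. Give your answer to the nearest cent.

Risk-neutral probability p = (1 + 0.07 − 0.6)/(1.25 − 0.6) = 0.4700/0.6500 = 0.7231
Terminal stock prices: S_uuu = 136.7, S_uud = 65.62, S_udd = 31.5, S_ddd = 15.12
Terminal payoffs (K − S): max(-67.72, 0) = 0, max(3.375, 0) = 3.375, max(37.5, 0) = 37.5, max(53.88, 0) = 53.88
Node uu (S = 109.4): continuation = 1/1.07·[0.7231·0.0000 + 0.2769·3.3750] = 0.8735; exercise value = 0.0000 ≤ continuation, so V_uu = 0.8735
Node ud (S = 52.5): continuation = 1/1.07·[0.7231·3.3750 + 0.2769·37.5000] = 11.9860; exercise value = 16.5000 > continuation, so V_ud = 16.5000 (exercise)
Node dd (S = 25.2): continuation = 1/1.07·[0.7231·37.5000 + 0.2769·53.8800] = 39.2860; exercise value = 43.8000 > continuation, so V_dd = 43.8000 (exercise)
Node u (S = 87.5): continuation = 1/1.07·[0.7231·0.8735 + 0.2769·16.5000] = 4.8606; exercise value = 0.0000 ≤ continuation, so V_u = 4.8606
Node d (S = 42): continuation = 1/1.07·[0.7231·16.5000 + 0.2769·43.8000] = 22.4860; exercise value = 27.0000 > continuation, so V_d = 27.0000 (exercise)
Node 0 (S = 70): continuation = 1/1.07·[0.7231·4.8606 + 0.2769·27.0000] = 10.2724; exercise value = 0.0000 ≤ continuation, so V_0 = 10.2724

10.27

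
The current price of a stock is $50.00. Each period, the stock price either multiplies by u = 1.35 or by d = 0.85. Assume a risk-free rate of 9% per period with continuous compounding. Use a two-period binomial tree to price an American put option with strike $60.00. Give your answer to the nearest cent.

Risk-neutral probability p = (e^0.09 − 0.85)/(1.35 − 0.85) = 0.2442/0.5000 = 0.4883
Terminal stock prices: S_uu = 91.13, S_ud = 57.38, S_dd = 36.12
Terminal payoffs (K − S): max(-31.13, 0) = 0, max(2.625, 0) = 2.625, max(23.88, 0) = 23.88
Node u (S = 67.5): continuation = e^(−0.09)·[0.4883·0.0000 + 0.5117·2.6250] = 1.2275; exercise value = 0.0000 ≤ continuation, so V_u = 1.2275
Node d (S = 42.5): continuation = e^(−0.09)·[0.4883·2.6250 + 0.5117·23.8750] = 12.3359; exercise value = 17.5000 > continuation, so V_d = 17.5000 (exercise)
Node 0 (S = 50): continuation = e^(−0.09)·[0.4883·1.2275 + 0.5117·17.5000] = 8.7311; exercise value = 10.0000 > continuation, so V_0 = 10.0000 (exercise)

$10.00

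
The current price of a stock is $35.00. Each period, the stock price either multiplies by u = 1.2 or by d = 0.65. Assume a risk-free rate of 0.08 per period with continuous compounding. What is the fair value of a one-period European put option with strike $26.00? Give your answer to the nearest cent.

$0.64

Risk-neutral probability p = (e^0.08 − 0.65)/(1.2 − 0.65) = 0.4333/0.5500 = 0.7878
Terminal stock prices: S_u = 42, S_d = 22.75
Terminal payoffs (K − S): max(-16, 0) = 0, max(3.25, 0) = 3.25
Node 0 (S = 35): V_0 = e^(−0.08)·[0.7878·0.0000 + 0.2122·3.2500] = 0.6366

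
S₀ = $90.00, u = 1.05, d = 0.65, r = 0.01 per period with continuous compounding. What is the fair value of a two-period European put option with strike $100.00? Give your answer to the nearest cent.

$8.02

Risk-neutral probability p = (e^0.01 − 0.65)/(1.05 − 0.65) = 0.3601/0.4000 = 0.9001
Terminal stock prices: S_uu = 99.23, S_ud = 61.43, S_dd = 38.03
Terminal payoffs (K − S): max(0.775, 0) = 0.775, max(38.57, 0) = 38.57, max(61.97, 0) = 61.97
Node u (S = 94.5): V_u = e^(−0.01)·[0.9001·0.7750 + 0.0999·38.5750] = 4.5050
Node d (S = 58.5): V_d = e^(−0.01)·[0.9001·38.5750 + 0.0999·61.9750] = 40.5050
Node 0 (S = 90): V_0 = e^(−0.01)·[0.9001·4.5050 + 0.0999·40.5050] = 8.0199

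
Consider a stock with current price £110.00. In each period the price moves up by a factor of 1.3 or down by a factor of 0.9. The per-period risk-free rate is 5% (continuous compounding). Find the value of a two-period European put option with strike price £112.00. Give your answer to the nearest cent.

£8.01

Risk-neutral probability p = (e^0.05 − 0.9)/(1.3 − 0.9) = 0.1513/0.4000 = 0.3782
Terminal stock prices: S_uu = 185.9, S_ud = 128.7, S_dd = 89.1
Terminal payoffs (K − S): max(-73.9, 0) = 0, max(-16.7, 0) = 0, max(22.9, 0) = 22.9
Node u (S = 143): V_u = e^(−0.05)·[0.3782·0.0000 + 0.6218·0.0000] = 0.0000
Node d (S = 99): V_d = e^(−0.05)·[0.3782·0.0000 + 0.6218·22.9000] = 13.5452
Node 0 (S = 110): V_0 = e^(−0.05)·[0.3782·0.0000 + 0.6218·13.5452] = 8.0120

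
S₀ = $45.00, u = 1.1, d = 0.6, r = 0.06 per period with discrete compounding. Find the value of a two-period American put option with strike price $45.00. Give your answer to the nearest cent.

Risk-neutral probability p = (1 + 0.06 − 0.6)/(1.1 − 0.6) = 0.4600/0.5000 = 0.9200
Terminal stock prices: S_uu = 54.45, S_ud = 29.7, S_dd = 16.2
Terminal payoffs (K − S): max(-9.45, 0) = 0, max(15.3, 0) = 15.3, max(28.8, 0) = 28.8
Node u (S = 49.5): continuation = 1/1.06·[0.9200·0.0000 + 0.0800·15.3000] = 1.1547; exercise value = 0.0000 ≤ continuation, so V_u = 1.1547
Node d (S = 27): continuation = 1/1.06·[0.9200·15.3000 + 0.0800·28.8000] = 15.4528; exercise value = 18.0000 > continuation, so V_d = 18.0000 (exercise)
Node 0 (S = 45): continuation = 1/1.06·[0.9200·1.1547 + 0.0800·18.0000] = 2.3607; exercise value = 0.0000 ≤ continuation, so V_0 = 2.3607

$2.36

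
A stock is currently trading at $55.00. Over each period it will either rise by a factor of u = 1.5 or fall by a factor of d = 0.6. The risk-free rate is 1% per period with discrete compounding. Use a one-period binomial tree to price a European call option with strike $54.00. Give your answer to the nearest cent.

$12.85

Risk-neutral probability p = (1 + 0.01 − 0.6)/(1.5 − 0.6) = 0.4100/0.9000 = 0.4556
Terminal stock prices: S_u = 82.5, S_d = 33
Terminal payoffs (S − K): max(28.5, 0) = 28.5, max(-21, 0) = 0
Node 0 (S = 55): V_0 = 1/1.01·[0.4556·28.5000 + 0.5444·0.0000] = 12.8548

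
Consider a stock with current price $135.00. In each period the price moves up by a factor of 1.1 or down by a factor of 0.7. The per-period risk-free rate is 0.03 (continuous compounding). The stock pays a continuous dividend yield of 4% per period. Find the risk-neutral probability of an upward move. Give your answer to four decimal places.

Per-period risk-free factor R = e^0.03 = 1.0305; dividend-adjusted growth = e^(0.03−0.04) = 0.9900.
Risk-neutral probability p = (0.9900 − 0.7)/(1.1 − 0.7) = 0.2900/0.4000 = 0.7251

p = 0.7251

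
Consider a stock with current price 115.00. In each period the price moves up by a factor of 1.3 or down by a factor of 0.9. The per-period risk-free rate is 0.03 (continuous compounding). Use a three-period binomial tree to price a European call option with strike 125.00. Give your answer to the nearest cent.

13.86

Risk-neutral probability p = (e^0.03 − 0.9)/(1.3 − 0.9) = 0.1305/0.4000 = 0.3261
Terminal stock prices: S_uuu = 252.7, S_uud = 174.9, S_udd = 121.1, S_ddd = 83.84
Terminal payoffs (S − K): max(127.7, 0) = 127.7, max(49.92, 0) = 49.92, max(-3.905, 0) = 0, max(-41.16, 0) = 0
Node uu (S = 194.4): V_uu = e^(−0.03)·[0.3261·127.6550 + 0.6739·49.9150] = 73.0443
Node ud (S = 134.6): V_ud = e^(−0.03)·[0.3261·49.9150 + 0.6739·0.0000] = 15.7980
Node dd (S = 93.15): V_dd = e^(−0.03)·[0.3261·0.0000 + 0.6739·0.0000] = 0.0000
Node u (S = 149.5): V_u = e^(−0.03)·[0.3261·73.0443 + 0.6739·15.7980] = 33.4494
Node d (S = 103.5): V_d = e^(−0.03)·[0.3261·15.7980 + 0.6739·0.0000] = 5.0000
Node 0 (S = 115): V_0 = e^(−0.03)·[0.3261·33.4494 + 0.6739·5.0000] = 13.8564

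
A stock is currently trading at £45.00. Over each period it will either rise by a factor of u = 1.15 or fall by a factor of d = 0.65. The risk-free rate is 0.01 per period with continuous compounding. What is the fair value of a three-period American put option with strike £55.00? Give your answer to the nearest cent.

£13.65

Risk-neutral probability p = (e^0.01 − 0.65)/(1.15 − 0.65) = 0.3601/0.5000 = 0.7201
Terminal stock prices: S_uuu = 68.44, S_uud = 38.68, S_udd = 21.86, S_ddd = 12.36
Terminal payoffs (K − S): max(-13.44, 0) = 0, max(16.32, 0) = 16.32, max(33.14, 0) = 33.14, max(42.64, 0) = 42.64
Node uu (S = 59.51): continuation = e^(−0.01)·[0.7201·0.0000 + 0.2799·16.3169] = 4.5216; exercise value = 0.0000 ≤ continuation, so V_uu = 4.5216
Node ud (S = 33.64): continuation = e^(−0.01)·[0.7201·16.3169 + 0.2799·33.1356] = 20.8152; exercise value = 21.3625 > continuation, so V_ud = 21.3625 (exercise)
Node dd (S = 19.01): continuation = e^(−0.01)·[0.7201·33.1356 + 0.2799·42.6419] = 35.4402; exercise value = 35.9875 > continuation, so V_dd = 35.9875 (exercise)
Node u (S = 51.75): continuation = e^(−0.01)·[0.7201·4.5216 + 0.2799·21.3625] = 9.1435; exercise value = 3.2500 ≤ continuation, so V_u = 9.1435
Node d (S = 29.25): continuation = e^(−0.01)·[0.7201·21.3625 + 0.2799·35.9875] = 25.2027; exercise value = 25.7500 > continuation, so V_d = 25.7500 (exercise)
Node 0 (S = 45): continuation = e^(−0.01)·[0.7201·9.1435 + 0.2799·25.7500] = 13.6544; exercise value = 10.0000 ≤ continuation, so V_0 = 13.6544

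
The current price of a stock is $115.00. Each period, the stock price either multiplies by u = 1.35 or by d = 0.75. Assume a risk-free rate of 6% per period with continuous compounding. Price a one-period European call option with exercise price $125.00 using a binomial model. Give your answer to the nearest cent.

Risk-neutral probability p = (e^0.06 − 0.75)/(1.35 − 0.75) = 0.3118/0.6000 = 0.5197
Terminal stock prices: S_u = 155.2, S_d = 86.25
Terminal payoffs (S − K): max(30.25, 0) = 30.25, max(-38.75, 0) = 0
Node 0 (S = 115): V_0 = e^(−0.06)·[0.5197·30.2500 + 0.4803·0.0000] = 14.8062

$14.81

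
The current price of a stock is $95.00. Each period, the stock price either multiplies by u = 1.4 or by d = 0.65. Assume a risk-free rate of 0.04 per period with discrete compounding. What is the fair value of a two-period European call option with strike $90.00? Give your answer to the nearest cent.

$24.05

Risk-neutral probability p = (1 + 0.04 − 0.65)/(1.4 − 0.65) = 0.3900/0.7500 = 0.5200
Terminal stock prices: S_uu = 186.2, S_ud = 86.45, S_dd = 40.14
Terminal payoffs (S − K): max(96.2, 0) = 96.2, max(-3.55, 0) = 0, max(-49.86, 0) = 0
Node u (S = 133): V_u = 1/1.04·[0.5200·96.2000 + 0.4800·0.0000] = 48.1000
Node d (S = 61.75): V_d = 1/1.04·[0.5200·0.0000 + 0.4800·0.0000] = 0.0000
Node 0 (S = 95): V_0 = 1/1.04·[0.5200·48.1000 + 0.4800·0.0000] = 24.0500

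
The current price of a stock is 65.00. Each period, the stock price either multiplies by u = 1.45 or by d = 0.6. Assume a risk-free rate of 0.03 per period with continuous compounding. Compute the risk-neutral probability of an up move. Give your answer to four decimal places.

p = 0.5064

Risk-neutral probability p = (e^0.03 − 0.6)/(1.45 − 0.6) = 0.4305/0.8500 = 0.5064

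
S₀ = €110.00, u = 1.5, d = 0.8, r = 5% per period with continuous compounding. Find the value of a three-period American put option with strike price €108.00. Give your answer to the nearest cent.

€14.59

Risk-neutral probability p = (e^0.05 − 0.8)/(1.5 − 0.8) = 0.2513/0.7000 = 0.3590
Terminal stock prices: S_uuu = 371.2, S_uud = 198, S_udd = 105.6, S_ddd = 56.32
Terminal payoffs (K − S): max(-263.2, 0) = 0, max(-90, 0) = 0, max(2.4, 0) = 2.4, max(51.68, 0) = 51.68
Node uu (S = 247.5): continuation = e^(−0.05)·[0.3590·0.0000 + 0.6410·0.0000] = 0.0000; exercise value = 0.0000 ≤ continuation, so V_uu = 0.0000
Node ud (S = 132): continuation = e^(−0.05)·[0.3590·0.0000 + 0.6410·2.4000] = 1.4635; exercise value = 0.0000 ≤ continuation, so V_ud = 1.4635
Node dd (S = 70.4): continuation = e^(−0.05)·[0.3590·2.4000 + 0.6410·51.6800] = 32.3328; exercise value = 37.6000 > continuation, so V_dd = 37.6000 (exercise)
Node u (S = 165): continuation = e^(−0.05)·[0.3590·0.0000 + 0.6410·1.4635] = 0.8924; exercise value = 0.0000 ≤ continuation, so V_u = 0.8924
Node d (S = 88): continuation = e^(−0.05)·[0.3590·1.4635 + 0.6410·37.6000] = 23.4273; exercise value = 20.0000 ≤ continuation, so V_d = 23.4273
Node 0 (S = 110): continuation = e^(−0.05)·[0.3590·0.8924 + 0.6410·23.4273] = 14.5902; exercise value = 0.0000 ≤ continuation, so V_0 = 14.5902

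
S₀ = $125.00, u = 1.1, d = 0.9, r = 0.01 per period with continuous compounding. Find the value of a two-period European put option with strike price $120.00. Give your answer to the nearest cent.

$3.72

Risk-neutral probability p = (e^0.01 − 0.9)/(1.1 − 0.9) = 0.1101/0.2000 = 0.5503
Terminal stock prices: S_uu = 151.3, S_ud = 123.8, S_dd = 101.2
Terminal payoffs (K − S): max(-31.25, 0) = 0, max(-3.75, 0) = 0, max(18.75, 0) = 18.75
Node u (S = 137.5): V_u = e^(−0.01)·[0.5503·0.0000 + 0.4497·0.0000] = 0.0000
Node d (S = 112.5): V_d = e^(−0.01)·[0.5503·0.0000 + 0.4497·18.7500] = 8.3489
Node 0 (S = 125): V_0 = e^(−0.01)·[0.5503·0.0000 + 0.4497·8.3489] = 3.7175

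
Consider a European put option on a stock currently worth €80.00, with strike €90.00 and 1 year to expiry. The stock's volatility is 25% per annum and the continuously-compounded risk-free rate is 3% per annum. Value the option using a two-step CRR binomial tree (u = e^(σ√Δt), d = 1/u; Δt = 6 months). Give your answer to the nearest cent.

CRR parameters: u = e^(σ√Δt) = e^(0.25·√0.5) = 1.1934, d = 1/u = 0.8380
Per-period rate: rΔt = 0.03·0.5 = 0.015, so R = e^0.015 = 1.0151
Risk-neutral probability p = (e^0.015 − 0.8380)/(1.1934 − 0.8380) = 0.1771/0.3554 = 0.4984
Terminal stock prices: S_uu = 113.9, S_ud = 80, S_dd = 56.18
Terminal payoffs (K − S): max(-23.93, 0) = 0, max(10, 0) = 10, max(33.82, 0) = 33.82
Node u (S = 95.47): V_u = e^(−0.015)·[0.4984·0.0000 + 0.5016·10.0000] = 4.9409
Node d (S = 67.04): V_d = e^(−0.015)·[0.4984·10.0000 + 0.5016·33.8249] = 21.6227
Node 0 (S = 80): V_0 = e^(−0.015)·[0.4984·4.9409 + 0.5016·21.6227] = 13.1096

€13.11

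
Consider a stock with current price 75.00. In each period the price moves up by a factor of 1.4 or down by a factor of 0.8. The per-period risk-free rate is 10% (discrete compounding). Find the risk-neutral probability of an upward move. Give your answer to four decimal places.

p = 0.5000

Risk-neutral probability p = (1 + 0.1 − 0.8)/(1.4 − 0.8) = 0.3000/0.6000 = 0.5000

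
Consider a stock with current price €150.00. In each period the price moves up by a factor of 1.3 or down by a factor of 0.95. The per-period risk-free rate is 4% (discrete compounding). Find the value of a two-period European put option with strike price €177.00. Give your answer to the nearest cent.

Risk-neutral probability p = (1 + 0.04 − 0.95)/(1.3 − 0.95) = 0.0900/0.3500 = 0.2571
Terminal stock prices: S_uu = 253.5, S_ud = 185.2, S_dd = 135.4
Terminal payoffs (K − S): max(-76.5, 0) = 0, max(-8.25, 0) = 0, max(41.62, 0) = 41.62
Node u (S = 195): V_u = 1/1.04·[0.2571·0.0000 + 0.7429·0.0000] = 0.0000
Node d (S = 142.5): V_d = 1/1.04·[0.2571·0.0000 + 0.7429·41.6250] = 29.7321
Node 0 (S = 150): V_0 = 1/1.04·[0.2571·0.0000 + 0.7429·29.7321] = 21.2372

€21.24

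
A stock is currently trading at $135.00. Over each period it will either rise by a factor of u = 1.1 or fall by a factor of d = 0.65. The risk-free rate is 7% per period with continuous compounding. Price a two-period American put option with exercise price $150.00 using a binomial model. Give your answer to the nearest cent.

Risk-neutral probability p = (e^0.07 − 0.65)/(1.1 − 0.65) = 0.4225/0.4500 = 0.9389
Terminal stock prices: S_uu = 163.4, S_ud = 96.53, S_dd = 57.04
Terminal payoffs (K − S): max(-13.35, 0) = 0, max(53.47, 0) = 53.47, max(92.96, 0) = 92.96
Node u (S = 148.5): continuation = e^(−0.07)·[0.9389·0.0000 + 0.0611·53.4750] = 3.0461; exercise value = 1.5000 ≤ continuation, so V_u = 3.0461
Node d (S = 87.75): continuation = e^(−0.07)·[0.9389·53.4750 + 0.0611·92.9625] = 52.1091; exercise value = 62.2500 > continuation, so V_d = 62.2500 (exercise)
Node 0 (S = 135): continuation = e^(−0.07)·[0.9389·3.0461 + 0.0611·62.2500] = 6.2126; exercise value = 15.0000 > continuation, so V_0 = 15.0000 (exercise)

$15.00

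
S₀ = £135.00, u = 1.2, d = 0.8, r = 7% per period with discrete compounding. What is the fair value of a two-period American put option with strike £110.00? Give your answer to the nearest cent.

Risk-neutral probability p = (1 + 0.07 − 0.8)/(1.2 − 0.8) = 0.2700/0.4000 = 0.6750
Terminal stock prices: S_uu = 194.4, S_ud = 129.6, S_dd = 86.4
Terminal payoffs (K − S): max(-84.4, 0) = 0, max(-19.6, 0) = 0, max(23.6, 0) = 23.6
Node u (S = 162): continuation = 1/1.07·[0.6750·0.0000 + 0.3250·0.0000] = 0.0000; exercise value = 0.0000 ≤ continuation, so V_u = 0.0000
Node d (S = 108): continuation = 1/1.07·[0.6750·0.0000 + 0.3250·23.6000] = 7.1682; exercise value = 2.0000 ≤ continuation, so V_d = 7.1682
Node 0 (S = 135): continuation = 1/1.07·[0.6750·0.0000 + 0.3250·7.1682] = 2.1773; exercise value = 0.0000 ≤ continuation, so V_0 = 2.1773

£2.18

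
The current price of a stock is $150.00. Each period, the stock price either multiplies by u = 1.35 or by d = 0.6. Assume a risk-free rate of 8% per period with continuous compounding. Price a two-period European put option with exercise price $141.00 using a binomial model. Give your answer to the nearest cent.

Risk-neutral probability p = (e^0.08 − 0.6)/(1.35 − 0.6) = 0.4833/0.7500 = 0.6444
Terminal stock prices: S_uu = 273.4, S_ud = 121.5, S_dd = 54
Terminal payoffs (K − S): max(-132.4, 0) = 0, max(19.5, 0) = 19.5, max(87, 0) = 87
Node u (S = 202.5): V_u = e^(−0.08)·[0.6444·0.0000 + 0.3556·19.5000] = 6.4014
Node d (S = 90): V_d = e^(−0.08)·[0.6444·19.5000 + 0.3556·87.0000] = 40.1594
Node 0 (S = 150): V_0 = e^(−0.08)·[0.6444·6.4014 + 0.3556·40.1594] = 16.9912

$16.99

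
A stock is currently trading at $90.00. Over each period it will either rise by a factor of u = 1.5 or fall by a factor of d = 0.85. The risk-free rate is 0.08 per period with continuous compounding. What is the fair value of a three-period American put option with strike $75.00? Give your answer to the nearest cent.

$4.09

Risk-neutral probability p = (e^0.08 − 0.85)/(1.5 − 0.85) = 0.2333/0.6500 = 0.3589
Terminal stock prices: S_uuu = 303.8, S_uud = 172.1, S_udd = 97.54, S_ddd = 55.27
Terminal payoffs (K − S): max(-228.8, 0) = 0, max(-97.12, 0) = 0, max(-22.54, 0) = 0, max(19.73, 0) = 19.73
Node uu (S = 202.5): continuation = e^(−0.08)·[0.3589·0.0000 + 0.6411·0.0000] = 0.0000; exercise value = 0.0000 ≤ continuation, so V_uu = 0.0000
Node ud (S = 114.8): continuation = e^(−0.08)·[0.3589·0.0000 + 0.6411·0.0000] = 0.0000; exercise value = 0.0000 ≤ continuation, so V_ud = 0.0000
Node dd (S = 65.02): continuation = e^(−0.08)·[0.3589·0.0000 + 0.6411·19.7288] = 11.6756; exercise value = 9.9750 ≤ continuation, so V_dd = 11.6756
Node u (S = 135): continuation = e^(−0.08)·[0.3589·0.0000 + 0.6411·0.0000] = 0.0000; exercise value = 0.0000 ≤ continuation, so V_u = 0.0000
Node d (S = 76.5): continuation = e^(−0.08)·[0.3589·0.0000 + 0.6411·11.6756] = 6.9097; exercise value = 0.0000 ≤ continuation, so V_d = 6.9097
Node 0 (S = 90): continuation = e^(−0.08)·[0.3589·0.0000 + 0.6411·6.9097] = 4.0892; exercise value = 0.0000 ≤ continuation, so V_0 = 4.0892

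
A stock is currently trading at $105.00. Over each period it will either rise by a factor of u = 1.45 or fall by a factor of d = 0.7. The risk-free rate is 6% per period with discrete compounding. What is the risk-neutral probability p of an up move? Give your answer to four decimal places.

Risk-neutral probability p = (1 + 0.06 − 0.7)/(1.45 − 0.7) = 0.3600/0.7500 = 0.4800

p = 0.4800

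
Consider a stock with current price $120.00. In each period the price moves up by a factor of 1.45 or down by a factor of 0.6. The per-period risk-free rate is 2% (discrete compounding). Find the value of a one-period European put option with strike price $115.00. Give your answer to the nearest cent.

$21.33

Risk-neutral probability p = (1 + 0.02 − 0.6)/(1.45 − 0.6) = 0.4200/0.8500 = 0.4941
Terminal stock prices: S_u = 174, S_d = 72
Terminal payoffs (K − S): max(-59, 0) = 0, max(43, 0) = 43
Node 0 (S = 120): V_0 = 1/1.02·[0.4941·0.0000 + 0.5059·43.0000] = 21.3264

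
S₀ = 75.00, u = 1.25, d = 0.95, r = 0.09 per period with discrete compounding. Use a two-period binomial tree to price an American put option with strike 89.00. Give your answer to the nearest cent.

Risk-neutral probability p = (1 + 0.09 − 0.95)/(1.25 − 0.95) = 0.1400/0.3000 = 0.4667
Terminal stock prices: S_uu = 117.2, S_ud = 89.06, S_dd = 67.69
Terminal payoffs (K − S): max(-28.19, 0) = 0, max(-0.0625, 0) = 0, max(21.31, 0) = 21.31
Node u (S = 93.75): continuation = 1/1.09·[0.4667·0.0000 + 0.5333·0.0000] = 0.0000; exercise value = 0.0000 ≤ continuation, so V_u = 0.0000
Node d (S = 71.25): continuation = 1/1.09·[0.4667·0.0000 + 0.5333·21.3125] = 10.4281; exercise value = 17.7500 > continuation, so V_d = 17.7500 (exercise)
Node 0 (S = 75): continuation = 1/1.09·[0.4667·0.0000 + 0.5333·17.7500] = 8.6850; exercise value = 14.0000 > continuation, so V_0 = 14.0000 (exercise)

14.00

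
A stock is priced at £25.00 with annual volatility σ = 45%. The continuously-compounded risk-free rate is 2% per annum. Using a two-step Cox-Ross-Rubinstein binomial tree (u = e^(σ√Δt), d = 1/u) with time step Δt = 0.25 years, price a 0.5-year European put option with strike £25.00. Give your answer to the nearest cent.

CRR parameters: u = e^(σ√Δt) = e^(0.45·√0.25) = 1.2523, d = 1/u = 0.7985
Per-period rate: rΔt = 0.02·0.25 = 0.005, so R = e^0.005 = 1.0050
Risk-neutral probability p = (e^0.005 − 0.7985)/(1.2523 − 0.7985) = 0.2065/0.4538 = 0.4550
Terminal stock prices: S_uu = 39.21, S_ud = 25, S_dd = 15.94
Terminal payoffs (K − S): max(-14.21, 0) = 0, max(0, 0) = 0, max(9.059, 0) = 9.059
Node u (S = 31.31): V_u = e^(−0.005)·[0.4550·0.0000 + 0.5450·0.0000] = 0.0000
Node d (S = 19.96): V_d = e^(−0.005)·[0.4550·0.0000 + 0.5450·9.0593] = 4.9124
Node 0 (S = 25): V_0 = e^(−0.005)·[0.4550·0.0000 + 0.5450·4.9124] = 2.6638

£2.66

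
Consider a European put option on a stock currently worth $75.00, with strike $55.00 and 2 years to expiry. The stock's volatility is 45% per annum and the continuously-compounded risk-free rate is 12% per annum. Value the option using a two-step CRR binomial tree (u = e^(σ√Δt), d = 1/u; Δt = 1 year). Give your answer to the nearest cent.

CRR parameters: u = e^(σ√Δt) = e^(0.45·√1) = 1.5683, d = 1/u = 0.6376
Per-period rate: rΔt = 0.12·1 = 0.12, so R = e^0.12 = 1.1275
Risk-neutral probability p = (e^0.12 − 0.6376)/(1.5683 − 0.6376) = 0.4899/0.9307 = 0.5264
Terminal stock prices: S_uu = 184.5, S_ud = 75, S_dd = 30.49
Terminal payoffs (K − S): max(-129.5, 0) = 0, max(-20, 0) = 0, max(24.51, 0) = 24.51
Node u (S = 117.6): V_u = e^(−0.12)·[0.5264·0.0000 + 0.4736·0.0000] = 0.0000
Node d (S = 47.82): V_d = e^(−0.12)·[0.5264·0.0000 + 0.4736·24.5073] = 10.2952
Node 0 (S = 75): V_0 = e^(−0.12)·[0.5264·0.0000 + 0.4736·10.2952] = 4.3249

$4.32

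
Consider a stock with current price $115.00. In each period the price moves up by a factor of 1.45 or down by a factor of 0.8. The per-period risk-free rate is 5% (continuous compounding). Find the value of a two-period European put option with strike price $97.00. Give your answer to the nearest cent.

Risk-neutral probability p = (e^0.05 − 0.8)/(1.45 − 0.8) = 0.2513/0.6500 = 0.3866
Terminal stock prices: S_uu = 241.8, S_ud = 133.4, S_dd = 73.6
Terminal payoffs (K − S): max(-144.8, 0) = 0, max(-36.4, 0) = 0, max(23.4, 0) = 23.4
Node u (S = 166.8): V_u = e^(−0.05)·[0.3866·0.0000 + 0.6134·0.0000] = 0.0000
Node d (S = 92): V_d = e^(−0.05)·[0.3866·0.0000 + 0.6134·23.4000] = 13.6542
Node 0 (S = 115): V_0 = e^(−0.05)·[0.3866·0.0000 + 0.6134·13.6542] = 7.9674

$7.97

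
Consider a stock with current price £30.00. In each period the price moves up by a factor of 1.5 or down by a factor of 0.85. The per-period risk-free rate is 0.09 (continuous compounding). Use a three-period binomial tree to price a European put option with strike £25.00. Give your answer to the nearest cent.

£1.22

Risk-neutral probability p = (e^0.09 − 0.85)/(1.5 − 0.85) = 0.2442/0.6500 = 0.3757
Terminal stock prices: S_uuu = 101.2, S_uud = 57.38, S_udd = 32.51, S_ddd = 18.42
Terminal payoffs (K − S): max(-76.25, 0) = 0, max(-32.38, 0) = 0, max(-7.512, 0) = 0, max(6.576, 0) = 6.576
Node uu (S = 67.5): V_uu = e^(−0.09)·[0.3757·0.0000 + 0.6243·0.0000] = 0.0000
Node ud (S = 38.25): V_ud = e^(−0.09)·[0.3757·0.0000 + 0.6243·0.0000] = 0.0000
Node dd (S = 21.67): V_dd = e^(−0.09)·[0.3757·0.0000 + 0.6243·6.5763] = 3.7525
Node u (S = 45): V_u = e^(−0.09)·[0.3757·0.0000 + 0.6243·0.0000] = 0.0000
Node d (S = 25.5): V_d = e^(−0.09)·[0.3757·0.0000 + 0.6243·3.7525] = 2.1412
Node 0 (S = 30): V_0 = e^(−0.09)·[0.3757·0.0000 + 0.6243·2.1412] = 1.2218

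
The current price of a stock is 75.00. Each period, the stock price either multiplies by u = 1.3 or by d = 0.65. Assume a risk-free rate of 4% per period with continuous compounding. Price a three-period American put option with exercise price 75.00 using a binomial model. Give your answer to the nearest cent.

Risk-neutral probability p = (e^0.04 − 0.65)/(1.3 − 0.65) = 0.3908/0.6500 = 0.6012
Terminal stock prices: S_uuu = 164.8, S_uud = 82.39, S_udd = 41.19, S_ddd = 20.6
Terminal payoffs (K − S): max(-89.78, 0) = 0, max(-7.388, 0) = 0, max(33.81, 0) = 33.81, max(54.4, 0) = 54.4
Node uu (S = 126.8): continuation = e^(−0.04)·[0.6012·0.0000 + 0.3988·0.0000] = 0.0000; exercise value = 0.0000 ≤ continuation, so V_uu = 0.0000
Node ud (S = 63.38): continuation = e^(−0.04)·[0.6012·0.0000 + 0.3988·33.8062] = 12.9518; exercise value = 11.6250 ≤ continuation, so V_ud = 12.9518
Node dd (S = 31.69): continuation = e^(−0.04)·[0.6012·33.8062 + 0.3988·54.4031] = 40.3717; exercise value = 43.3125 > continuation, so V_dd = 43.3125 (exercise)
Node u (S = 97.5): continuation = e^(−0.04)·[0.6012·0.0000 + 0.3988·12.9518] = 4.9620; exercise value = 0.0000 ≤ continuation, so V_u = 4.9620
Node d (S = 48.75): continuation = e^(−0.04)·[0.6012·12.9518 + 0.3988·43.3125] = 24.0756; exercise value = 26.2500 > continuation, so V_d = 26.2500 (exercise)
Node 0 (S = 75): continuation = e^(−0.04)·[0.6012·4.9620 + 0.3988·26.2500] = 12.9233; exercise value = 0.0000 ≤ continuation, so V_0 = 12.9233

12.92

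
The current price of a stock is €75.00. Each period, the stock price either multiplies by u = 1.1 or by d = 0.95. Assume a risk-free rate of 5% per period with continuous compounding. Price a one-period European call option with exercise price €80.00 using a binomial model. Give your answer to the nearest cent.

Risk-neutral probability p = (e^0.05 − 0.95)/(1.1 − 0.95) = 0.1013/0.1500 = 0.6751
Terminal stock prices: S_u = 82.5, S_d = 71.25
Terminal payoffs (S − K): max(2.5, 0) = 2.5, max(-8.75, 0) = 0
Node 0 (S = 75): V_0 = e^(−0.05)·[0.6751·2.5000 + 0.3249·0.0000] = 1.6055

€1.61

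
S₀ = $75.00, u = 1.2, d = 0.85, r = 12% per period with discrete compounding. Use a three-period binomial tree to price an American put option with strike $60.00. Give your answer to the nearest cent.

Risk-neutral probability p = (1 + 0.12 − 0.85)/(1.2 − 0.85) = 0.2700/0.3500 = 0.7714
Terminal stock prices: S_uuu = 129.6, S_uud = 91.8, S_udd = 65.02, S_ddd = 46.06
Terminal payoffs (K − S): max(-69.6, 0) = 0, max(-31.8, 0) = 0, max(-5.025, 0) = 0, max(13.94, 0) = 13.94
Node uu (S = 108): continuation = 1/1.12·[0.7714·0.0000 + 0.2286·0.0000] = 0.0000; exercise value = 0.0000 ≤ continuation, so V_uu = 0.0000
Node ud (S = 76.5): continuation = 1/1.12·[0.7714·0.0000 + 0.2286·0.0000] = 0.0000; exercise value = 0.0000 ≤ continuation, so V_ud = 0.0000
Node dd (S = 54.19): continuation = 1/1.12·[0.7714·0.0000 + 0.2286·13.9406] = 2.8450; exercise value = 5.8125 > continuation, so V_dd = 5.8125 (exercise)
Node u (S = 90): continuation = 1/1.12·[0.7714·0.0000 + 0.2286·0.0000] = 0.0000; exercise value = 0.0000 ≤ continuation, so V_u = 0.0000
Node d (S = 63.75): continuation = 1/1.12·[0.7714·0.0000 + 0.2286·5.8125] = 1.1862; exercise value = 0.0000 ≤ continuation, so V_d = 1.1862
Node 0 (S = 75): continuation = 1/1.12·[0.7714·0.0000 + 0.2286·1.1862] = 0.2421; exercise value = 0.0000 ≤ continuation, so V_0 = 0.2421

$0.24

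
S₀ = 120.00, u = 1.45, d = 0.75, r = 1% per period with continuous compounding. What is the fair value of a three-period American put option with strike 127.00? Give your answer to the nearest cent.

Risk-neutral probability p = (e^0.01 − 0.75)/(1.45 − 0.75) = 0.2601/0.7000 = 0.3715
Terminal stock prices: S_uuu = 365.8, S_uud = 189.2, S_udd = 97.88, S_ddd = 50.62
Terminal payoffs (K − S): max(-238.8, 0) = 0, max(-62.23, 0) = 0, max(29.12, 0) = 29.12, max(76.38, 0) = 76.38
Node uu (S = 252.3): continuation = e^(−0.01)·[0.3715·0.0000 + 0.6285·0.0000] = 0.0000; exercise value = 0.0000 ≤ continuation, so V_uu = 0.0000
Node ud (S = 130.5): continuation = e^(−0.01)·[0.3715·0.0000 + 0.6285·29.1250] = 18.1229; exercise value = 0.0000 ≤ continuation, so V_ud = 18.1229
Node dd (S = 67.5): continuation = e^(−0.01)·[0.3715·29.1250 + 0.6285·76.3750] = 58.2363; exercise value = 59.5000 > continuation, so V_dd = 59.5000 (exercise)
Node u (S = 174): continuation = e^(−0.01)·[0.3715·0.0000 + 0.6285·18.1229] = 11.2769; exercise value = 0.0000 ≤ continuation, so V_u = 11.2769
Node d (S = 90): continuation = e^(−0.01)·[0.3715·18.1229 + 0.6285·59.5000] = 43.6893; exercise value = 37.0000 ≤ continuation, so V_d = 43.6893
Node 0 (S = 120): continuation = e^(−0.01)·[0.3715·11.2769 + 0.6285·43.6893] = 31.3332; exercise value = 7.0000 ≤ continuation, so V_0 = 31.3332

31.33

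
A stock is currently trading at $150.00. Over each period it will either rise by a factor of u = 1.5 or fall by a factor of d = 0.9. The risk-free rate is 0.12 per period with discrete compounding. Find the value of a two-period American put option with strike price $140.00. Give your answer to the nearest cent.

$5.92

Risk-neutral probability p = (1 + 0.12 − 0.9)/(1.5 − 0.9) = 0.2200/0.6000 = 0.3667
Terminal stock prices: S_uu = 337.5, S_ud = 202.5, S_dd = 121.5
Terminal payoffs (K − S): max(-197.5, 0) = 0, max(-62.5, 0) = 0, max(18.5, 0) = 18.5
Node u (S = 225): continuation = 1/1.12·[0.3667·0.0000 + 0.6333·0.0000] = 0.0000; exercise value = 0.0000 ≤ continuation, so V_u = 0.0000
Node d (S = 135): continuation = 1/1.12·[0.3667·0.0000 + 0.6333·18.5000] = 10.4613; exercise value = 5.0000 ≤ continuation, so V_d = 10.4613
Node 0 (S = 150): continuation = 1/1.12·[0.3667·0.0000 + 0.6333·10.4613] = 5.9156; exercise value = 0.0000 ≤ continuation, so V_0 = 5.9156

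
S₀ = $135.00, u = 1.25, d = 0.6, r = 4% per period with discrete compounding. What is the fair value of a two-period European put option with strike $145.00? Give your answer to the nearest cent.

Risk-neutral probability p = (1 + 0.04 − 0.6)/(1.25 − 0.6) = 0.4400/0.6500 = 0.6769
Terminal stock prices: S_uu = 210.9, S_ud = 101.2, S_dd = 48.6
Terminal payoffs (K − S): max(-65.94, 0) = 0, max(43.75, 0) = 43.75, max(96.4, 0) = 96.4
Node u (S = 168.8): V_u = 1/1.04·[0.6769·0.0000 + 0.3231·43.7500] = 13.5910
Node d (S = 81): V_d = 1/1.04·[0.6769·43.7500 + 0.3231·96.4000] = 58.4231
Node 0 (S = 135): V_0 = 1/1.04·[0.6769·13.5910 + 0.3231·58.4231] = 26.9954

$27.00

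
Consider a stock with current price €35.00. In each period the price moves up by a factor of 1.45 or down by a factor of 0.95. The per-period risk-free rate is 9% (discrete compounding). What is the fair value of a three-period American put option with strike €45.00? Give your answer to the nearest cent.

€10.00

Risk-neutral probability p = (1 + 0.09 − 0.95)/(1.45 − 0.95) = 0.1400/0.5000 = 0.2800
Terminal stock prices: S_uuu = 106.7, S_uud = 69.91, S_udd = 45.8, S_ddd = 30.01
Terminal payoffs (K − S): max(-61.7, 0) = 0, max(-24.91, 0) = 0, max(-0.8019, 0) = 0, max(14.99, 0) = 14.99
Node uu (S = 73.59): continuation = 1/1.09·[0.2800·0.0000 + 0.7200·0.0000] = 0.0000; exercise value = 0.0000 ≤ continuation, so V_uu = 0.0000
Node ud (S = 48.21): continuation = 1/1.09·[0.2800·0.0000 + 0.7200·0.0000] = 0.0000; exercise value = 0.0000 ≤ continuation, so V_ud = 0.0000
Node dd (S = 31.59): continuation = 1/1.09·[0.2800·0.0000 + 0.7200·14.9919] = 9.9029; exercise value = 13.4125 > continuation, so V_dd = 13.4125 (exercise)
Node u (S = 50.75): continuation = 1/1.09·[0.2800·0.0000 + 0.7200·0.0000] = 0.0000; exercise value = 0.0000 ≤ continuation, so V_u = 0.0000
Node d (S = 33.25): continuation = 1/1.09·[0.2800·0.0000 + 0.7200·13.4125] = 8.8596; exercise value = 11.7500 > continuation, so V_d = 11.7500 (exercise)
Node 0 (S = 35): continuation = 1/1.09·[0.2800·0.0000 + 0.7200·11.7500] = 7.7615; exercise value = 10.0000 > continuation, so V_0 = 10.0000 (exercise)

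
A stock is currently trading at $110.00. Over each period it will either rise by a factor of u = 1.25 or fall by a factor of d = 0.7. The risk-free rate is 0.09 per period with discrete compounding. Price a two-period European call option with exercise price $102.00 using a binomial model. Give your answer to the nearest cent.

Risk-neutral probability p = (1 + 0.09 − 0.7)/(1.25 − 0.7) = 0.3900/0.5500 = 0.7091
Terminal stock prices: S_uu = 171.9, S_ud = 96.25, S_dd = 53.9
Terminal payoffs (S − K): max(69.88, 0) = 69.88, max(-5.75, 0) = 0, max(-48.1, 0) = 0
Node u (S = 137.5): V_u = 1/1.09·[0.7091·69.8750 + 0.2909·0.0000] = 45.4566
Node d (S = 77): V_d = 1/1.09·[0.7091·0.0000 + 0.2909·0.0000] = 0.0000
Node 0 (S = 110): V_0 = 1/1.09·[0.7091·45.4566 + 0.2909·0.0000] = 29.5715

$29.57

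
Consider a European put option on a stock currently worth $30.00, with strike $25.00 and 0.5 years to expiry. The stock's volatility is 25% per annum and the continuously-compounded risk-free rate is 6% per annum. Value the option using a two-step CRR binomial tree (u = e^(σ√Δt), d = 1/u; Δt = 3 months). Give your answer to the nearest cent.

$0.35

CRR parameters: u = e^(σ√Δt) = e^(0.25·√0.25) = 1.1331, d = 1/u = 0.8825
Per-period rate: rΔt = 0.06·0.25 = 0.015, so R = e^0.015 = 1.0151
Risk-neutral probability p = (e^0.015 − 0.8825)/(1.1331 − 0.8825) = 0.1326/0.2507 = 0.5291
Terminal stock prices: S_uu = 38.52, S_ud = 30, S_dd = 23.36
Terminal payoffs (K − S): max(-13.52, 0) = 0, max(-5, 0) = 0, max(1.636, 0) = 1.636
Node u (S = 33.99): V_u = e^(−0.015)·[0.5291·0.0000 + 0.4709·0.0000] = 0.0000
Node d (S = 26.47): V_d = e^(−0.015)·[0.5291·0.0000 + 0.4709·1.6360] = 0.7589
Node 0 (S = 30): V_0 = e^(−0.015)·[0.5291·0.0000 + 0.4709·0.7589] = 0.3521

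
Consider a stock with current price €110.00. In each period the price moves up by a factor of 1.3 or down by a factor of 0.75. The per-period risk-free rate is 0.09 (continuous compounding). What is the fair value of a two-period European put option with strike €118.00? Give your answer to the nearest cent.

Risk-neutral probability p = (e^0.09 − 0.75)/(1.3 − 0.75) = 0.3442/0.5500 = 0.6258
Terminal stock prices: S_uu = 185.9, S_ud = 107.2, S_dd = 61.88
Terminal payoffs (K − S): max(-67.9, 0) = 0, max(10.75, 0) = 10.75, max(56.12, 0) = 56.12
Node u (S = 143): V_u = e^(−0.09)·[0.6258·0.0000 + 0.3742·10.7500] = 3.6767
Node d (S = 82.5): V_d = e^(−0.09)·[0.6258·10.7500 + 0.3742·56.1250] = 25.3439
Node 0 (S = 110): V_0 = e^(−0.09)·[0.6258·3.6767 + 0.3742·25.3439] = 10.7708

€10.77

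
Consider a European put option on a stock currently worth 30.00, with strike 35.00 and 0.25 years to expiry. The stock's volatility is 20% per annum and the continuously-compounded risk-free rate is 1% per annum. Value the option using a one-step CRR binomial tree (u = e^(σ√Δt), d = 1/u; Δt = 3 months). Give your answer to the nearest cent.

4.91

CRR parameters: u = e^(σ√Δt) = e^(0.2·√0.25) = 1.1052, d = 1/u = 0.9048
Per-period rate: rΔt = 0.01·0.25 = 0.0025, so R = e^0.0025 = 1.0025
Risk-neutral probability p = (e^0.0025 − 0.9048)/(1.1052 − 0.9048) = 0.0977/0.2003 = 0.4875
Terminal stock prices: S_u = 33.16, S_d = 27.15
Terminal payoffs (K − S): max(1.845, 0) = 1.845, max(7.855, 0) = 7.855
Node 0 (S = 30): V_0 = e^(−0.0025)·[0.4875·1.8449 + 0.5125·7.8549] = 4.9126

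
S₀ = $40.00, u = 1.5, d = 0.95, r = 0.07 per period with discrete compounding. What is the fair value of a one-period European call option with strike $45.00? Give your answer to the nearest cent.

$3.06

Risk-neutral probability p = (1 + 0.07 − 0.95)/(1.5 − 0.95) = 0.1200/0.5500 = 0.2182
Terminal stock prices: S_u = 60, S_d = 38
Terminal payoffs (S − K): max(15, 0) = 15, max(-7, 0) = 0
Node 0 (S = 40): V_0 = 1/1.07·[0.2182·15.0000 + 0.7818·0.0000] = 3.0586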